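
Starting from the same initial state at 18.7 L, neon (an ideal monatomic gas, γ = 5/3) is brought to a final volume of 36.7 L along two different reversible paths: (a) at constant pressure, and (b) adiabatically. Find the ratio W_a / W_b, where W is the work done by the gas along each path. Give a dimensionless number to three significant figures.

W_a / W_b ≈ 1.77

Path (a) isobaric: W = P₁(V₂ − V₁) → W_a/(P₁V₁) = 0.9626.
Path (b) adiabatic: W = P₁V₁(1 − (V₁/V₂)^(γ−1))/(γ−1) → W_b/(P₁V₁) = 0.5431.
W_a / W_b = 0.9626 / 0.5431 = 1.772.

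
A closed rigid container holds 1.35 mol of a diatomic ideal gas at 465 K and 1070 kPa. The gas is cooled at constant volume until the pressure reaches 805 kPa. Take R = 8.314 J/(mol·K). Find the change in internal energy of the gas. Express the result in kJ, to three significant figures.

Constant volume ⇒ W = 0, so Q = ΔU = nCᵥΔT with Cᵥ = 5R/2 = 20.79 J/(mol·K).
At constant V, T₂/T₁ = P₂/P₁ ⇒ ΔT = T₁(P₂/P₁ − 1) = 465·(805/1070 − 1) = -115.2 K.
ΔU = (1.35)(20.79)(-115.2) = -3231 J.

ΔU ≈ -3.23 kJ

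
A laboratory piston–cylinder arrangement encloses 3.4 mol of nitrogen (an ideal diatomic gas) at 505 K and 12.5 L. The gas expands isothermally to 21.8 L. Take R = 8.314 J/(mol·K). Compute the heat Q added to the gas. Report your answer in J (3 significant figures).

Q ≈ 7940 J

Isothermal ⇒ ΔU = 0, so Q = W = nRT ln(V₂/V₁).
Q = (3.4)(8.314)(505) ln(21.8/12.5) = 14275 × 0.5562 = 7940 J.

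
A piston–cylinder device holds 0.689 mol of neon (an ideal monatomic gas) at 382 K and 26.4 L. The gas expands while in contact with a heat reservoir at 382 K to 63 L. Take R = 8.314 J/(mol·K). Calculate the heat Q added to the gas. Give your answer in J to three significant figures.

Q ≈ 1900 J

Isothermal ⇒ ΔU = 0, so Q = W = nRT ln(V₂/V₁).
Q = (0.689)(8.314)(382) ln(63/26.4) = 2188 × 0.8698 = 1903 J.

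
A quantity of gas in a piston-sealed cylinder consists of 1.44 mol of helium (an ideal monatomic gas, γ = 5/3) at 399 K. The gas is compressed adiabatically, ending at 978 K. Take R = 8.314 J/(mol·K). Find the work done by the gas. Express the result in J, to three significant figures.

W ≈ -10400 J

Adiabatic ⇒ Q = 0, so W_by = −ΔU = nCᵥ(T₁ − T₂).
Cᵥ = 3R/2 = 12.47 J/(mol·K).
W = (1.44)(12.47)(399 − 978) = -10398 J.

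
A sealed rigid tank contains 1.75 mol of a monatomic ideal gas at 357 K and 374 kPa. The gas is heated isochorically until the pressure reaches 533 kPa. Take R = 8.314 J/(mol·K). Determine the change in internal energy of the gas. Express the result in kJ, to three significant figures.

Constant volume ⇒ W = 0, so Q = ΔU = nCᵥΔT with Cᵥ = 3R/2 = 12.47 J/(mol·K).
At constant V, T₂/T₁ = P₂/P₁ ⇒ ΔT = T₁(P₂/P₁ − 1) = 357·(533/374 − 1) = 151.8 K.
ΔU = (1.75)(12.47)(151.8) = 3312 J.

ΔU ≈ 3.31 kJ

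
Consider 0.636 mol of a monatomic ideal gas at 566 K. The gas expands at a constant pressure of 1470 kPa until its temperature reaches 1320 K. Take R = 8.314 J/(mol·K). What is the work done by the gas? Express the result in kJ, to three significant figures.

W ≈ 3.99 kJ

Isobaric: W = P ΔV = nR ΔT.
W = (0.636)(8.314)(1320 − 566) = 3987 J.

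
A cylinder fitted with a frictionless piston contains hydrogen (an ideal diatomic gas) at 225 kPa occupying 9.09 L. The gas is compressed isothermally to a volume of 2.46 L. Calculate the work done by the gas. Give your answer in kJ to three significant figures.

Isothermal: W = nRT ln(V₂/V₁) = P₁V₁ ln(V₂/V₁).
P₁V₁ = (225 kPa)(9.09 L) = 2045 J.
W = 2045 × ln(2.46/9.09) = 2045 × -1.307
W_by_gas = -2673 J.

W ≈ -2.67 kJ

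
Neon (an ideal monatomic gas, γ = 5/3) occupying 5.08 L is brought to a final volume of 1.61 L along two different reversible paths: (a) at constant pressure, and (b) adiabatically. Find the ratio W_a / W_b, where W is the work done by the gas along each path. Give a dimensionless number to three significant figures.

Path (a) isobaric: W = P₁(V₂ − V₁) → W_a/(P₁V₁) = -0.6831.
Path (b) adiabatic: W = P₁V₁(1 − (V₁/V₂)^(γ−1))/(γ−1) → W_b/(P₁V₁) = -1.727.
W_a / W_b = -0.6831 / -1.727 = 0.3956.

W_a / W_b ≈ 0.396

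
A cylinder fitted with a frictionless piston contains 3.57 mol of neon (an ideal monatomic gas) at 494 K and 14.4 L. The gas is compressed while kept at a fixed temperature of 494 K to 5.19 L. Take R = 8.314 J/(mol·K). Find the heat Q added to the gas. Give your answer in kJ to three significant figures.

Isothermal ⇒ ΔU = 0, so Q = W = nRT ln(V₂/V₁).
Q = (3.57)(8.314)(494) ln(5.19/14.4) = 14662 × -1.02 = -14963 J.

Q ≈ -15.0 kJ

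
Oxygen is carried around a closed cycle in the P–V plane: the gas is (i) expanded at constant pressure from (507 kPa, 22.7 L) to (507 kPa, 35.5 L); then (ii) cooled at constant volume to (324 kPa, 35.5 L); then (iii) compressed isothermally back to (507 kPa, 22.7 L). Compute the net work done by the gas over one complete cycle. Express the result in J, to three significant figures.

Leg (i): W = PΔV = (507)(35.5 − 22.7) = 6490 J.
Leg (ii): W = 0.
Leg (iii): W = PᵢVᵢ ln(V_f/Vᵢ) = (11502) ln(22.7/35.5) = -5143 J.
W_net = 6490 − 5143 = 1346 J.

W_net ≈ 1350 J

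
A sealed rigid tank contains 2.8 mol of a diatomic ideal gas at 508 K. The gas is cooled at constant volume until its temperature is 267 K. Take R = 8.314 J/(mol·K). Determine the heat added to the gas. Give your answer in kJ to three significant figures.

Q ≈ -14.0 kJ

Constant volume ⇒ W = 0, so Q = ΔU = nCᵥΔT with Cᵥ = 5R/2 = 20.79 J/(mol·K).
ΔU = (2.8)(20.79)(267 − 508) = -14026 J.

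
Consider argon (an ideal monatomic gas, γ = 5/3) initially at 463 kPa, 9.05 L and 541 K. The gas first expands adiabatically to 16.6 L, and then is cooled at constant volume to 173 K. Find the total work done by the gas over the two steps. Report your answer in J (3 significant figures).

W_total ≈ 2090 J

Step 1 (adiabatic): W = (P₁V₁ − P₂V₂)/(γ−1) = (4190 − 2796)/0.667 = 2091 J.
Step 2 (isochoric): W = 0 (constant volume).
W_total = 2091 + 0 = 2091 J.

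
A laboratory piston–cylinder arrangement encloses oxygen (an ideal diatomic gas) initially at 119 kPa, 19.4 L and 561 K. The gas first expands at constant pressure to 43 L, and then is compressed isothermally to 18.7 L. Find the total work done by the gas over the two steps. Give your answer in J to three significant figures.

Step 1 (isobaric): W = PΔV = (119 kPa)(43 − 19.4 L) = 2808 J.
After step 1: P = 119 kPa, V = 43 L, T = 1243 K.
Step 2 (isothermal): W = P₁V₁ ln(V₂/V₁) = (5117) ln(18.7/43) = -4261 J.
W_total = 2808 − 4261 = -1452 J.

W_total ≈ -1450 J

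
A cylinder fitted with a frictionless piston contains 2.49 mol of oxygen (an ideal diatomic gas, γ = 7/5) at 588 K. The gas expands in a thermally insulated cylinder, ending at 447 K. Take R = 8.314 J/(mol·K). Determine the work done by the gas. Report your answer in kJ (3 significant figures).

Adiabatic ⇒ Q = 0, so W_by = −ΔU = nCᵥ(T₁ − T₂).
Cᵥ = 5R/2 = 20.79 J/(mol·K).
W = (2.49)(20.79)(588 − 447) = 7297 J.

W ≈ 7.30 kJ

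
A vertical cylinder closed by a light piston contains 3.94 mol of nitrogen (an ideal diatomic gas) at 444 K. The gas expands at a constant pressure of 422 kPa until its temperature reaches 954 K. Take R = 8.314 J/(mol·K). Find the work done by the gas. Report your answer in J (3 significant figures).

Isobaric: W = P ΔV = nR ΔT.
W = (3.94)(8.314)(954 − 444) = 16706 J.

W ≈ 16700 J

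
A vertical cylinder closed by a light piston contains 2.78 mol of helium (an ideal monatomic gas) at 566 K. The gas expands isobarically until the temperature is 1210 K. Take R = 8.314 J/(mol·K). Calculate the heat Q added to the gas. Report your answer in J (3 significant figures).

Isobaric: W = nRΔT = (2.78)(8.314)(644) = 14885 J.
ΔU = nCᵥΔT with Cᵥ = 3R/2: ΔU = (2.78)(12.47)(644) = 22327 J.
Q = ΔU + W = 22327 + 14885 = 37212 J.

Q ≈ 37200 J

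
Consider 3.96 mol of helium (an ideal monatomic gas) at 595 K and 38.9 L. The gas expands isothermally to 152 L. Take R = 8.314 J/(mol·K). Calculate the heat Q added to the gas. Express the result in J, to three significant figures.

Isothermal ⇒ ΔU = 0, so Q = W = nRT ln(V₂/V₁).
Q = (3.96)(8.314)(595) ln(152/38.9) = 19589 × 1.363 = 26698 J.

Q ≈ 26700 J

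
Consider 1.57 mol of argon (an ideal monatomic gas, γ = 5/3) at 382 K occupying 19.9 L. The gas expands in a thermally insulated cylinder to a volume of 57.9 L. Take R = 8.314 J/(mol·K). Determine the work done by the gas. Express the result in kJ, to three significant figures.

Adiabatic: TV^(γ−1) = const with γ = 5/3.
T₂ = T₁ (V₁/V₂)^(γ−1) = 382 × (19.9/57.9)^0.667 = 382 × 0.4907 = 187.4 K.
W_by = nCᵥ(T₁ − T₂) = (1.57)(12.47)(382 − 187.4) = 3810 J.

W ≈ 3.81 kJ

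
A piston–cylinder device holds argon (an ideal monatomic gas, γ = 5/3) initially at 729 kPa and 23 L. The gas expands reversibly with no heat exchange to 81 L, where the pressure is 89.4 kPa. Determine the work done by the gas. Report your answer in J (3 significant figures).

W ≈ 14300 J

Adiabatic: W = (P₁V₁ − P₂V₂)/(γ − 1) with γ = 5/3.
P₁V₁ = 16767 J, P₂V₂ = 7241 J.
W = (16767 − 7241) / 0.6667 = 14288 J.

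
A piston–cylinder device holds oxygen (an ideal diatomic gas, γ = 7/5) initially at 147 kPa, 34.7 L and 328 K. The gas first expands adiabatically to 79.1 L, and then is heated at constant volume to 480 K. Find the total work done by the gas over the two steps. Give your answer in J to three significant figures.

Step 1 (adiabatic): W = (P₁V₁ − P₂V₂)/(γ−1) = (5101 − 3669)/0.4 = 3581 J.
Step 2 (isochoric): W = 0 (constant volume).
W_total = 3581 + 0 = 3581 J.

W_total ≈ 3580 J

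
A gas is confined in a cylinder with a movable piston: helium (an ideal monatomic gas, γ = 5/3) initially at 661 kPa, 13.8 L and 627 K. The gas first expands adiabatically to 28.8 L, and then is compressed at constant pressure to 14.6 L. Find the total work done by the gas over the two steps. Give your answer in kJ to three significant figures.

Step 1 (adiabatic): W = (P₁V₁ − P₂V₂)/(γ−1) = (9122 − 5586)/0.667 = 5304 J.
After step 1: P = 193.9 kPa, V = 28.8 L, T = 383.9 K.
Step 2 (isobaric): W = PΔV = (193.9 kPa)(14.6 − 28.8 L) = -2754 J.
W_total = 5304 − 2754 = 2550 J.

W_total ≈ 2.55 kJ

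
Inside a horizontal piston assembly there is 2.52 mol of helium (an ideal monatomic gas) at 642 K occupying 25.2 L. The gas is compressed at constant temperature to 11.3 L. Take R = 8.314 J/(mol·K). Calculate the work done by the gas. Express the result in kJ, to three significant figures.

W ≈ -10.8 kJ

Isothermal: W = nRT ln(V₂/V₁).
W = (2.52)(8.314)(642) × ln(11.3/25.2)
  = 13451 × -0.802
W_by_gas = -10788 J.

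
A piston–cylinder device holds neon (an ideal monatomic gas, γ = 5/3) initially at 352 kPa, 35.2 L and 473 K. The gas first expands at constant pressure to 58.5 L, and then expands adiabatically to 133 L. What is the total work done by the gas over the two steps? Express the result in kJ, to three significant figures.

Step 1 (isobaric): W = PΔV = (352 kPa)(58.5 − 35.2 L) = 8202 J.
After step 1: P = 352 kPa, V = 58.5 L, T = 786.1 K.
Step 2 (adiabatic): W = (P₁V₁ − P₂V₂)/(γ−1) = (20592 − 11910)/0.667 = 13023 J.
W_total = 8202 + 13023 = 21225 J.

W_total ≈ 21.2 kJ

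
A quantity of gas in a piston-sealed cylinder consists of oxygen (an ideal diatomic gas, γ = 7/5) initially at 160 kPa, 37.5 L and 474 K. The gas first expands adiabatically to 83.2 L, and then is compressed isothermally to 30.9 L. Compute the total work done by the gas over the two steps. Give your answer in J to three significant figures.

Step 1 (adiabatic): W = (P₁V₁ − P₂V₂)/(γ−1) = (6000 − 4362)/0.4 = 4094 J.
After step 1: P = 52.43 kPa, V = 83.2 L, T = 344.6 K.
Step 2 (isothermal): W = P₁V₁ ln(V₂/V₁) = (4362) ln(30.9/83.2) = -4321 J.
W_total = 4094 − 4321 = -226.5 J.

W_total ≈ -227 J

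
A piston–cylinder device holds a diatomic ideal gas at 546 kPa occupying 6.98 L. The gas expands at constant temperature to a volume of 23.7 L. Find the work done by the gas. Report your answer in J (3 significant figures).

W ≈ 4660 J

Isothermal: W = nRT ln(V₂/V₁) = P₁V₁ ln(V₂/V₁).
P₁V₁ = (546 kPa)(6.98 L) = 3811 J.
W = 3811 × ln(23.7/6.98) = 3811 × 1.222
W_by_gas = 4659 J.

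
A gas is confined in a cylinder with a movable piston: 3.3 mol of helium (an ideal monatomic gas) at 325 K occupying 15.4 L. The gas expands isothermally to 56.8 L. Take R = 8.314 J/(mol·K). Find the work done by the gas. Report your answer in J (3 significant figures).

Isothermal: W = nRT ln(V₂/V₁).
W = (3.3)(8.314)(325) × ln(56.8/15.4)
  = 8917 × 1.305
W_by_gas = 11638 J.

W ≈ 11600 J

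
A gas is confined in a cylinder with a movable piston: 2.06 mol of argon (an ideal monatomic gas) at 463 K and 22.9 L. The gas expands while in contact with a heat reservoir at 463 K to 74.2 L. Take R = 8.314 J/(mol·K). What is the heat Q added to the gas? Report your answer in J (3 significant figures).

Q ≈ 9320 J

Isothermal ⇒ ΔU = 0, so Q = W = nRT ln(V₂/V₁).
Q = (2.06)(8.314)(463) ln(74.2/22.9) = 7930 × 1.176 = 9322 J.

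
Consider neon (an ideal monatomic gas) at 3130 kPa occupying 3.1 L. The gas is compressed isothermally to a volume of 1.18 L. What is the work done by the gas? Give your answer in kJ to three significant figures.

Isothermal: W = nRT ln(V₂/V₁) = P₁V₁ ln(V₂/V₁).
P₁V₁ = (3130 kPa)(3.1 L) = 9703 J.
W = 9703 × ln(1.18/3.1) = 9703 × -0.9659
W_by_gas = -9372 J.

W ≈ -9.37 kJ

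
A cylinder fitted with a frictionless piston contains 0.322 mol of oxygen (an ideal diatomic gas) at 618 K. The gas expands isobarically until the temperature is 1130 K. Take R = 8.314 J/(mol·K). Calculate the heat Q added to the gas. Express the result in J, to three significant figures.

Q ≈ 4800 J

Isobaric: W = nRΔT = (0.322)(8.314)(512) = 1371 J.
ΔU = nCᵥΔT with Cᵥ = 5R/2: ΔU = (0.322)(20.79)(512) = 3427 J.
Q = ΔU + W = 3427 + 1371 = 4797 J.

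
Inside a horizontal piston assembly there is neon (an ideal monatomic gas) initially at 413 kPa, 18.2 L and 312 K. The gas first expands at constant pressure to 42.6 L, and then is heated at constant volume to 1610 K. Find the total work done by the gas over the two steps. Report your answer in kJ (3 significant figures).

Step 1 (isobaric): W = PΔV = (413 kPa)(42.6 − 18.2 L) = 10077 J.
Step 2 (isochoric): W = 0 (constant volume).
W_total = 10077 + 0 = 10077 J.

W_total ≈ 10.1 kJ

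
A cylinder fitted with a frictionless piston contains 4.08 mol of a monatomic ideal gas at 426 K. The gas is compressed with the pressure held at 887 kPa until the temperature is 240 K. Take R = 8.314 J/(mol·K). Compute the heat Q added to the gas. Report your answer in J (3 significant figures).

Q ≈ -15800 J

Isobaric: W = nRΔT = (4.08)(8.314)(-186) = -6309 J.
ΔU = nCᵥΔT with Cᵥ = 3R/2: ΔU = (4.08)(12.47)(-186) = -9464 J.
Q = ΔU + W = -9464 − 6309 = -15773 J.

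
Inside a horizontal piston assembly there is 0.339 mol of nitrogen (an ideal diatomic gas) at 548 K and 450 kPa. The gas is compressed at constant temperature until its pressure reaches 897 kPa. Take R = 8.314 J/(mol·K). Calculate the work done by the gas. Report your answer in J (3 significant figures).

W ≈ -1070 J

Isothermal process: W = nRT ln(V₂/V₁) = nRT ln(P₁/P₂).
W = (0.339)(8.314)(548) × ln(450/897)
  = 1545 × ln(0.5017) = 1545 × -0.6898
W_by_gas = -1065 J.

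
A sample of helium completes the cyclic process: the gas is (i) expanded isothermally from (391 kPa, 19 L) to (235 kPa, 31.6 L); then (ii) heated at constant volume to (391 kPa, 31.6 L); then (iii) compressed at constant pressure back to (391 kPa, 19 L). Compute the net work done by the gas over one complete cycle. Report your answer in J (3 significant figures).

W_net ≈ -1150 J

Leg (i): W = PᵢVᵢ ln(V_f/Vᵢ) = (7429) ln(31.6/19) = 3779 J.
Leg (ii): W = 0.
Leg (iii): W = PΔV = (391)(19 − 31.6) = -4927 J.
W_net = 3779 − 4927 = -1147 J.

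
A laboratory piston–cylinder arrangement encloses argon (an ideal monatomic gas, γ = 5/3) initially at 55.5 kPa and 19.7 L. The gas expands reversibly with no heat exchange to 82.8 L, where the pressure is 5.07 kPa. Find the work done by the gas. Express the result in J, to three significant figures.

Adiabatic: W = (P₁V₁ − P₂V₂)/(γ − 1) with γ = 5/3.
P₁V₁ = 1093 J, P₂V₂ = 419.8 J.
W = (1093 − 419.8) / 0.6667 = 1010 J.

W ≈ 1010 J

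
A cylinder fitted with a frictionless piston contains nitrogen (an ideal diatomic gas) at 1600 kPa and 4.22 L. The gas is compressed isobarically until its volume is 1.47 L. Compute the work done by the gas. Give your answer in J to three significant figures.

Isobaric: W = P ΔV.
W = (1600 kPa)(1.47 − 4.22 L) = (1600)(-2.75) = -4400 J.

W ≈ -4400 J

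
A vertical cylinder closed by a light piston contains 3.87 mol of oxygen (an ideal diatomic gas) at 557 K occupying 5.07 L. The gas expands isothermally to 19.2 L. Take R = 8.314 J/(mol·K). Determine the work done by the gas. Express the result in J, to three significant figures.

W ≈ 23900 J

Isothermal: W = nRT ln(V₂/V₁).
W = (3.87)(8.314)(557) × ln(19.2/5.07)
  = 17922 × 1.332
W_by_gas = 23864 J.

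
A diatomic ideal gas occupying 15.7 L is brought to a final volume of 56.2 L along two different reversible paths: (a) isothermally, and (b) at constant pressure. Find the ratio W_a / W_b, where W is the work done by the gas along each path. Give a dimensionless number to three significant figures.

W_a / W_b ≈ 0.494

Path (a) isothermal: W = P₁V₁ ln(V₂/V₁) → W_a/(P₁V₁) = 1.275.
Path (b) isobaric: W = P₁(V₂ − V₁) → W_b/(P₁V₁) = 2.58.
W_a / W_b = 1.275 / 2.58 = 0.4944.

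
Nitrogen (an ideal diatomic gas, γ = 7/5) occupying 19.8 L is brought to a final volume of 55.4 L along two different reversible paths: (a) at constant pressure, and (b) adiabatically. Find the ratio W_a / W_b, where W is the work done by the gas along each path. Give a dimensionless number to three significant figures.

Path (a) isobaric: W = P₁(V₂ − V₁) → W_a/(P₁V₁) = 1.798.
Path (b) adiabatic: W = P₁V₁(1 − (V₁/V₂)^(γ−1))/(γ−1) → W_b/(P₁V₁) = 0.8435.
W_a / W_b = 1.798 / 0.8435 = 2.132.

W_a / W_b ≈ 2.13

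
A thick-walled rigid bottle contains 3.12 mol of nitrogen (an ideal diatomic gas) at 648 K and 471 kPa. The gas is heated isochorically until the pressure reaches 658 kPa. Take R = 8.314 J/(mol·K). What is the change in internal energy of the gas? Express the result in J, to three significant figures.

ΔU ≈ 16700 J

Constant volume ⇒ W = 0, so Q = ΔU = nCᵥΔT with Cᵥ = 5R/2 = 20.79 J/(mol·K).
At constant V, T₂/T₁ = P₂/P₁ ⇒ ΔT = T₁(P₂/P₁ − 1) = 648·(658/471 − 1) = 257.3 K.
ΔU = (3.12)(20.79)(257.3) = 16684 J.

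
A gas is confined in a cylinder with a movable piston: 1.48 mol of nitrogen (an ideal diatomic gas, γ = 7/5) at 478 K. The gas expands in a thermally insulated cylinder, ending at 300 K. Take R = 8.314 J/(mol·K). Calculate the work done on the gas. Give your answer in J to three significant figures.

Adiabatic ⇒ Q = 0, so W_by = −ΔU = nCᵥ(T₁ − T₂).
Cᵥ = 5R/2 = 20.79 J/(mol·K).
W = (1.48)(20.79)(478 − 300) = 5476 J.
Work on gas = −W_by = -5476 J.

W ≈ -5480 J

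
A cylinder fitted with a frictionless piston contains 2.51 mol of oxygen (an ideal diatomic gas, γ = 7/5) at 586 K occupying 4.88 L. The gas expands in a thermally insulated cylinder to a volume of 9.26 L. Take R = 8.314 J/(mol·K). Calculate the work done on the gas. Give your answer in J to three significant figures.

W ≈ -6910 J

Adiabatic: TV^(γ−1) = const with γ = 7/5.
T₂ = T₁ (V₁/V₂)^(γ−1) = 586 × (4.88/9.26)^0.4 = 586 × 0.774 = 453.5 K.
W_by = nCᵥ(T₁ − T₂) = (2.51)(20.79)(586 − 453.5) = 6910 J.
Work on gas = −W_by = -6910 J.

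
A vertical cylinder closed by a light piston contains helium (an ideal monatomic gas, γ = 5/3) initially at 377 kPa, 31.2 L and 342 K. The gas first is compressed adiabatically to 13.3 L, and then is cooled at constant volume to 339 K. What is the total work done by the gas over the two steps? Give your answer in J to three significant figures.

Step 1 (adiabatic): W = (P₁V₁ − P₂V₂)/(γ−1) = (11762 − 20767)/0.667 = -13506 J.
Step 2 (isochoric): W = 0 (constant volume).
W_total = -13506 + 0 = -13506 J.

W_total ≈ -13500 J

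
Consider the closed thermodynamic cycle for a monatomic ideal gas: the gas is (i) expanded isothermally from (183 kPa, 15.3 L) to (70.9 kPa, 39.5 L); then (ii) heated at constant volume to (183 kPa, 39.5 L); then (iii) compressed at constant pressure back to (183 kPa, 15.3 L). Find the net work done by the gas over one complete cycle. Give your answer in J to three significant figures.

Leg (i): W = PᵢVᵢ ln(V_f/Vᵢ) = (2800) ln(39.5/15.3) = 2656 J.
Leg (ii): W = 0.
Leg (iii): W = PΔV = (183)(15.3 − 39.5) = -4429 J.
W_net = 2656 − 4429 = -1773 J.

W_net ≈ -1770 J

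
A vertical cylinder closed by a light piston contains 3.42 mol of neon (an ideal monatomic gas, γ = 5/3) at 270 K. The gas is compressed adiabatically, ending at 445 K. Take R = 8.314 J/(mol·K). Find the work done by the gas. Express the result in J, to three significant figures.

W ≈ -7460 J

Adiabatic ⇒ Q = 0, so W_by = −ΔU = nCᵥ(T₁ − T₂).
Cᵥ = 3R/2 = 12.47 J/(mol·K).
W = (3.42)(12.47)(270 − 445) = -7464 J.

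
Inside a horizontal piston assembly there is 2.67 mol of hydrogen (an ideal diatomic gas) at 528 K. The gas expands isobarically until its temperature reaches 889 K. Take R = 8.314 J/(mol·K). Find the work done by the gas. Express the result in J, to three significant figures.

Isobaric: W = P ΔV = nR ΔT.
W = (2.67)(8.314)(889 − 528) = 8014 J.

W ≈ 8010 J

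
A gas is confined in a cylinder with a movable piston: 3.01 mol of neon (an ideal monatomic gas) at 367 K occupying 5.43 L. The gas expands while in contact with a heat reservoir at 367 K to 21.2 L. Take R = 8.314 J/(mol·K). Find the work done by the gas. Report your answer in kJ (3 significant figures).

W ≈ 12.5 kJ

Isothermal: W = nRT ln(V₂/V₁).
W = (3.01)(8.314)(367) × ln(21.2/5.43)
  = 9184 × 1.362
W_by_gas = 12509 J.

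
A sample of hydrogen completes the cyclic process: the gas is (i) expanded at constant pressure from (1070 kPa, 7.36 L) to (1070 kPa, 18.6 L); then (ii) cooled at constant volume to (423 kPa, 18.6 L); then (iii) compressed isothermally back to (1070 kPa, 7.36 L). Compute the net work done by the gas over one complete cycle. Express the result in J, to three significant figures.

Leg (i): W = PΔV = (1070)(18.6 − 7.36) = 12027 J.
Leg (ii): W = 0.
Leg (iii): W = PᵢVᵢ ln(V_f/Vᵢ) = (7868) ln(7.36/18.6) = -7294 J.
W_net = 12027 − 7294 = 4733 J.

W_net ≈ 4730 J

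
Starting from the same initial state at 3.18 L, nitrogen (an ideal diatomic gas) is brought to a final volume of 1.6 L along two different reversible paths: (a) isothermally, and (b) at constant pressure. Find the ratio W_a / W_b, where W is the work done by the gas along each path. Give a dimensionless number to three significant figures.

Path (a) isothermal: W = P₁V₁ ln(V₂/V₁) → W_a/(P₁V₁) = -0.6869.
Path (b) isobaric: W = P₁(V₂ − V₁) → W_b/(P₁V₁) = -0.4969.
W_a / W_b = -0.6869 / -0.4969 = 1.382.

W_a / W_b ≈ 1.38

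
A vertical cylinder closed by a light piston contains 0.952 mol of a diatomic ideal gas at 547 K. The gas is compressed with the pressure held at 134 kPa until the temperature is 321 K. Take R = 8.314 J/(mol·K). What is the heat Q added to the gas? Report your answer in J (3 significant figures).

Isobaric: W = nRΔT = (0.952)(8.314)(-226) = -1789 J.
ΔU = nCᵥΔT with Cᵥ = 5R/2: ΔU = (0.952)(20.79)(-226) = -4472 J.
Q = ΔU + W = -4472 − 1789 = -6261 J.

Q ≈ -6260 J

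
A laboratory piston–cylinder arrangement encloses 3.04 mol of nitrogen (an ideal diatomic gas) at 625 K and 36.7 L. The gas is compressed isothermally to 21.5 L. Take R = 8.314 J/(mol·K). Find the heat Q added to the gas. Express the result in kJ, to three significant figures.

Isothermal ⇒ ΔU = 0, so Q = W = nRT ln(V₂/V₁).
Q = (3.04)(8.314)(625) ln(21.5/36.7) = 15797 × -0.5347 = -8447 J.

Q ≈ -8.45 kJ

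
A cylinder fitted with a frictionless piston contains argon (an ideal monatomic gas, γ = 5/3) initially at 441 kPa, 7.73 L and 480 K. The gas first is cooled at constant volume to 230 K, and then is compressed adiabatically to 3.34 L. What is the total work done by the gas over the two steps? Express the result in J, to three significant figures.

Step 1 (isochoric): W = 0 (constant volume).
After step 1: P = 211.3 kPa (V unchanged).
Step 2 (adiabatic): W = (P₁V₁ − P₂V₂)/(γ−1) = (1633 − 2858)/0.667 = -1837 J.
W_total = 0 − 1837 = -1837 J.

W_total ≈ -1840 J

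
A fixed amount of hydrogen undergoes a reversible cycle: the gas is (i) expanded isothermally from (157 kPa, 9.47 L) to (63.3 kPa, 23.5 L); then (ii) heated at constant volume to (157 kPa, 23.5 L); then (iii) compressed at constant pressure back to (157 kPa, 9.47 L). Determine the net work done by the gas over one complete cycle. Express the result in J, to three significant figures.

Leg (i): W = PᵢVᵢ ln(V_f/Vᵢ) = (1487) ln(23.5/9.47) = 1351 J.
Leg (ii): W = 0.
Leg (iii): W = PΔV = (157)(9.47 − 23.5) = -2203 J.
W_net = 1351 − 2203 = -851.4 J.

W_net ≈ -851 J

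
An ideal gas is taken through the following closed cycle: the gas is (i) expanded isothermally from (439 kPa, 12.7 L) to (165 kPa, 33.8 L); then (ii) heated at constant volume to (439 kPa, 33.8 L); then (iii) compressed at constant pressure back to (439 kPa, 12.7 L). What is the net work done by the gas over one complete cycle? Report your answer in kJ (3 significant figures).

Leg (i): W = PᵢVᵢ ln(V_f/Vᵢ) = (5575) ln(33.8/12.7) = 5457 J.
Leg (ii): W = 0.
Leg (iii): W = PΔV = (439)(12.7 − 33.8) = -9263 J.
W_net = 5457 − 9263 = -3805 J.

W_net ≈ -3.81 kJ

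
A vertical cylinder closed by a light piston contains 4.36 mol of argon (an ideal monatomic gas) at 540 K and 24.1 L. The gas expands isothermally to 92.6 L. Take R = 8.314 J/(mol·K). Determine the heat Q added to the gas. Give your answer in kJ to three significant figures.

Isothermal ⇒ ΔU = 0, so Q = W = nRT ln(V₂/V₁).
Q = (4.36)(8.314)(540) ln(92.6/24.1) = 19574 × 1.346 = 26349 J.

Q ≈ 26.3 kJ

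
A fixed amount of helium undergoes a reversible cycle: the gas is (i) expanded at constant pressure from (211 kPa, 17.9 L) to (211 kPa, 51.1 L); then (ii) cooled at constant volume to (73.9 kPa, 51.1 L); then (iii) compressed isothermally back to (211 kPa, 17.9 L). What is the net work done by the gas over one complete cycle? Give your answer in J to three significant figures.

Leg (i): W = PΔV = (211)(51.1 − 17.9) = 7005 J.
Leg (ii): W = 0.
Leg (iii): W = PᵢVᵢ ln(V_f/Vᵢ) = (3776) ln(17.9/51.1) = -3961 J.
W_net = 7005 − 3961 = 3044 J.

W_net ≈ 3040 J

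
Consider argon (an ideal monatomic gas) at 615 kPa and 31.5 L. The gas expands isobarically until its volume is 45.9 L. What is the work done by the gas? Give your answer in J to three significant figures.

W ≈ 8860 J

Isobaric: W = P ΔV.
W = (615 kPa)(45.9 − 31.5 L) = (615)(14.4) = 8856 J.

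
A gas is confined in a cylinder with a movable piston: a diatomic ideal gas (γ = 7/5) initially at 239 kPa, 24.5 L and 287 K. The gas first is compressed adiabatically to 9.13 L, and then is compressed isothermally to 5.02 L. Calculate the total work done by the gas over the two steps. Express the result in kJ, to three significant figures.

W_total ≈ -12.3 kJ

Step 1 (adiabatic): W = (P₁V₁ − P₂V₂)/(γ−1) = (5856 − 8690)/0.4 = -7087 J.
After step 1: P = 951.9 kPa, V = 9.13 L, T = 426 K.
Step 2 (isothermal): W = P₁V₁ ln(V₂/V₁) = (8690) ln(5.02/9.13) = -5198 J.
W_total = -7087 − 5198 = -12285 J.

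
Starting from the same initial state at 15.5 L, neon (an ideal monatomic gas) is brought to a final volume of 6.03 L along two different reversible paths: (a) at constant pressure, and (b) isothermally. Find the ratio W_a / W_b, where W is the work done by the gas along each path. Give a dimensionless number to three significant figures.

Path (a) isobaric: W = P₁(V₂ − V₁) → W_a/(P₁V₁) = -0.611.
Path (b) isothermal: W = P₁V₁ ln(V₂/V₁) → W_b/(P₁V₁) = -0.9441.
W_a / W_b = -0.611 / -0.9441 = 0.6471.

W_a / W_b ≈ 0.647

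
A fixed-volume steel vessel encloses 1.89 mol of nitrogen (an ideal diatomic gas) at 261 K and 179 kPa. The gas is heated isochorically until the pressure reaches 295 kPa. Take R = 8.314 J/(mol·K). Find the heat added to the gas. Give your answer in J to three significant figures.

Q ≈ 6640 J

Constant volume ⇒ W = 0, so Q = ΔU = nCᵥΔT with Cᵥ = 5R/2 = 20.79 J/(mol·K).
At constant V, T₂/T₁ = P₂/P₁ ⇒ ΔT = T₁(P₂/P₁ − 1) = 261·(295/179 − 1) = 169.1 K.
ΔU = (1.89)(20.79)(169.1) = 6644 J.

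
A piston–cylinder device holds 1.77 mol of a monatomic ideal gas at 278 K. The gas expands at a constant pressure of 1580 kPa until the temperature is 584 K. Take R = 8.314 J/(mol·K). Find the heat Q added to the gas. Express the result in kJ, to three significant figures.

Q ≈ 11.3 kJ

Isobaric: W = nRΔT = (1.77)(8.314)(306) = 4503 J.
ΔU = nCᵥΔT with Cᵥ = 3R/2: ΔU = (1.77)(12.47)(306) = 6755 J.
Q = ΔU + W = 6755 + 4503 = 11258 J.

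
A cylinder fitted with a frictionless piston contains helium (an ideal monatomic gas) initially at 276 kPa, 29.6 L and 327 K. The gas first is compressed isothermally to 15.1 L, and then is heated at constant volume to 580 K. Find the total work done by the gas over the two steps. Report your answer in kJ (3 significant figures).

W_total ≈ -5.50 kJ

Step 1 (isothermal): W = P₁V₁ ln(V₂/V₁) = (8170) ln(15.1/29.6) = -5499 J.
Step 2 (isochoric): W = 0 (constant volume).
W_total = -5499 + 0 = -5499 J.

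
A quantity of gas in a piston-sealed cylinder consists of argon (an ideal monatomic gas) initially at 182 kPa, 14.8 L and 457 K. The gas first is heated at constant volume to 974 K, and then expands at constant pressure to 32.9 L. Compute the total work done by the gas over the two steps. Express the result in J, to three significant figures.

W_total ≈ 7020 J

Step 1 (isochoric): W = 0 (constant volume).
After step 1: P = 387.9 kPa (V unchanged).
Step 2 (isobaric): W = PΔV = (387.9 kPa)(32.9 − 14.8 L) = 7021 J.
W_total = 0 + 7021 = 7021 J.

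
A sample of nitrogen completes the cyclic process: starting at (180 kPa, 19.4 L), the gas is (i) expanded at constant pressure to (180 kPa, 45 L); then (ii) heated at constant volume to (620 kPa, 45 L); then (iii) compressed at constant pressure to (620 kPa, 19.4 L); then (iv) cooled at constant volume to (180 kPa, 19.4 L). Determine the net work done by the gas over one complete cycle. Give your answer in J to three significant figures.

Constant-volume legs do no work.
W(i) = (180)(45 − 19.4) = 4608 J; W(iii) = (620)(19.4 − 45) = -15872 J.
W_net = 4608 − 15872 = -11264 J (the counter-clockwise enclosed area).

W_net ≈ -11300 J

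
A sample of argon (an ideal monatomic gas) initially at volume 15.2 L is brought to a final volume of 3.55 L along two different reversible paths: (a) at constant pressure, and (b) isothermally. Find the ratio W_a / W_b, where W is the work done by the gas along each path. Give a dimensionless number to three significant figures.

Path (a) isobaric: W = P₁(V₂ − V₁) → W_a/(P₁V₁) = -0.7664.
Path (b) isothermal: W = P₁V₁ ln(V₂/V₁) → W_b/(P₁V₁) = -1.454.
W_a / W_b = -0.7664 / -1.454 = 0.527.

W_a / W_b ≈ 0.527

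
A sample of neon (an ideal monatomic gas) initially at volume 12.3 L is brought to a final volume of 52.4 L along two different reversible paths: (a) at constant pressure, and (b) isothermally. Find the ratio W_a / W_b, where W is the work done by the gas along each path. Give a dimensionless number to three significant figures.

Path (a) isobaric: W = P₁(V₂ − V₁) → W_a/(P₁V₁) = 3.26.
Path (b) isothermal: W = P₁V₁ ln(V₂/V₁) → W_b/(P₁V₁) = 1.449.
W_a / W_b = 3.26 / 1.449 = 2.249.

W_a / W_b ≈ 2.25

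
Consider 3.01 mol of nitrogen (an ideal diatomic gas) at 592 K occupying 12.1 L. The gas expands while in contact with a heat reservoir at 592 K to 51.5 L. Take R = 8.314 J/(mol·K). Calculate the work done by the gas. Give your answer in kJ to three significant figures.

Isothermal: W = nRT ln(V₂/V₁).
W = (3.01)(8.314)(592) × ln(51.5/12.1)
  = 14815 × 1.448
W_by_gas = 21458 J.

W ≈ 21.5 kJ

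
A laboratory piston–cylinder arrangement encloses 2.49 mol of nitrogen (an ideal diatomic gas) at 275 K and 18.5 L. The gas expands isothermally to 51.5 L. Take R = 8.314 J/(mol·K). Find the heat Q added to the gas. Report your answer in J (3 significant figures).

Isothermal ⇒ ΔU = 0, so Q = W = nRT ln(V₂/V₁).
Q = (2.49)(8.314)(275) ln(51.5/18.5) = 5693 × 1.024 = 5829 J.

Q ≈ 5830 J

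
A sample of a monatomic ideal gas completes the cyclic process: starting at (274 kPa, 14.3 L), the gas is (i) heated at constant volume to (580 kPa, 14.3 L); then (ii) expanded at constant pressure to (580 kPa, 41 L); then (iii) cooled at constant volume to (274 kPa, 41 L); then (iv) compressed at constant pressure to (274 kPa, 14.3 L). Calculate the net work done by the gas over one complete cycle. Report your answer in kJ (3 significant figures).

W_net ≈ 8.17 kJ

Constant-volume legs do no work.
W(ii) = (580)(41 − 14.3) = 15486 J; W(iv) = (274)(14.3 − 41) = -7316 J.
W_net = 15486 − 7316 = 8170 J (the clockwise enclosed area).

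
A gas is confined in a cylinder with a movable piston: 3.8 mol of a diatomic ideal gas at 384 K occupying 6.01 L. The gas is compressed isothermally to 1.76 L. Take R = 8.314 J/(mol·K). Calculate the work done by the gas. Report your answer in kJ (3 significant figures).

Isothermal: W = nRT ln(V₂/V₁).
W = (3.8)(8.314)(384) × ln(1.76/6.01)
  = 12132 × -1.228
W_by_gas = -14899 J.

W ≈ -14.9 kJ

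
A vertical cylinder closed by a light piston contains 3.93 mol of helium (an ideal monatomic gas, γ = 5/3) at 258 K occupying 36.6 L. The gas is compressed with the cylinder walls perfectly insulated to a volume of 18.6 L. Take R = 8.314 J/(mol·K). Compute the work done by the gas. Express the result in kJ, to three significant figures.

Adiabatic: TV^(γ−1) = const with γ = 5/3.
T₂ = T₁ (V₁/V₂)^(γ−1) = 258 × (36.6/18.6)^0.667 = 258 × 1.57 = 405.1 K.
W_by = nCᵥ(T₁ − T₂) = (3.93)(12.47)(258 − 405.1) = -7211 J.

W ≈ -7.21 kJ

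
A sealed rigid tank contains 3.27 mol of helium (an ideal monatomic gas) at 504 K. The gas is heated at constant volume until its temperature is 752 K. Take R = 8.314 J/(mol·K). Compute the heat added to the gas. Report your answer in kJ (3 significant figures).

Q ≈ 10.1 kJ

Constant volume ⇒ W = 0, so Q = ΔU = nCᵥΔT with Cᵥ = 3R/2 = 12.47 J/(mol·K).
ΔU = (3.27)(12.47)(752 − 504) = 10113 J.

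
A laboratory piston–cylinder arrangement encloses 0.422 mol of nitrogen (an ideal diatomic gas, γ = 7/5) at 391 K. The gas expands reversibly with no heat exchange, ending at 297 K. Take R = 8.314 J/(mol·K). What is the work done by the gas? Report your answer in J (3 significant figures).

W ≈ 824 J

Adiabatic ⇒ Q = 0, so W_by = −ΔU = nCᵥ(T₁ − T₂).
Cᵥ = 5R/2 = 20.79 J/(mol·K).
W = (0.422)(20.79)(391 − 297) = 824.5 J.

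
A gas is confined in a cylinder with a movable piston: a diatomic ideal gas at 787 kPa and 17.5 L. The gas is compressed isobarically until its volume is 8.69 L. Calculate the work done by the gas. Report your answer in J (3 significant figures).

Isobaric: W = P ΔV.
W = (787 kPa)(8.69 − 17.5 L) = (787)(-8.81) = -6933 J.

W ≈ -6930 J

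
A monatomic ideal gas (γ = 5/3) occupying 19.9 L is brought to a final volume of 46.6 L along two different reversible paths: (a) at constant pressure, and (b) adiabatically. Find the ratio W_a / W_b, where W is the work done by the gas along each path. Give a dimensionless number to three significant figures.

W_a / W_b ≈ 2.07

Path (a) isobaric: W = P₁(V₂ − V₁) → W_a/(P₁V₁) = 1.342.
Path (b) adiabatic: W = P₁V₁(1 − (V₁/V₂)^(γ−1))/(γ−1) → W_b/(P₁V₁) = 0.6494.
W_a / W_b = 1.342 / 0.6494 = 2.066.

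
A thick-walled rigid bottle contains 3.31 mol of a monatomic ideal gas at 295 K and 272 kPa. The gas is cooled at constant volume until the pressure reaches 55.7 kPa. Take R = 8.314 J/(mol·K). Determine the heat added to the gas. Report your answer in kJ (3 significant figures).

Q ≈ -9.68 kJ

Constant volume ⇒ W = 0, so Q = ΔU = nCᵥΔT with Cᵥ = 3R/2 = 12.47 J/(mol·K).
At constant V, T₂/T₁ = P₂/P₁ ⇒ ΔT = T₁(P₂/P₁ − 1) = 295·(55.7/272 − 1) = -234.6 K.
ΔU = (3.31)(12.47)(-234.6) = -9684 J.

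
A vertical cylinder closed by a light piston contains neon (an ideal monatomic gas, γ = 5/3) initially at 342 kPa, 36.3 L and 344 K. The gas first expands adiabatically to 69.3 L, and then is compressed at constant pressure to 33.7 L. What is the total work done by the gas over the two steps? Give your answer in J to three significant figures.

Step 1 (adiabatic): W = (P₁V₁ − P₂V₂)/(γ−1) = (12415 − 8067)/0.667 = 6521 J.
After step 1: P = 116.4 kPa, V = 69.3 L, T = 223.5 K.
Step 2 (isobaric): W = PΔV = (116.4 kPa)(33.7 − 69.3 L) = -4144 J.
W_total = 6521 − 4144 = 2377 J.

W_total ≈ 2380 J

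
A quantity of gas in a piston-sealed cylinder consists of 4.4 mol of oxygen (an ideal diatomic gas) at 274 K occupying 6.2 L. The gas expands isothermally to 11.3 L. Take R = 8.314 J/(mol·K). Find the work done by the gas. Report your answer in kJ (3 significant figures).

Isothermal: W = nRT ln(V₂/V₁).
W = (4.4)(8.314)(274) × ln(11.3/6.2)
  = 10023 × 0.6003
W_by_gas = 6017 J.

W ≈ 6.02 kJ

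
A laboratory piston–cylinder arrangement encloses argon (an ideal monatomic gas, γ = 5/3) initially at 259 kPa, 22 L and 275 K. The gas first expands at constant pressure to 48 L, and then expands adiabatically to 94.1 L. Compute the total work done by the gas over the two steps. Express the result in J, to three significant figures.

W_total ≈ 13500 J

Step 1 (isobaric): W = PΔV = (259 kPa)(48 − 22 L) = 6734 J.
After step 1: P = 259 kPa, V = 48 L, T = 600 K.
Step 2 (adiabatic): W = (P₁V₁ − P₂V₂)/(γ−1) = (12432 − 7937)/0.667 = 6743 J.
W_total = 6734 + 6743 = 13477 J.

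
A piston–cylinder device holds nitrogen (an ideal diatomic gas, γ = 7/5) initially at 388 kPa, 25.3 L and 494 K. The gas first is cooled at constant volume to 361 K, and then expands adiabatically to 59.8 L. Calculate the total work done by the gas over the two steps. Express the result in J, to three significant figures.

Step 1 (isochoric): W = 0 (constant volume).
After step 1: P = 283.5 kPa (V unchanged).
Step 2 (adiabatic): W = (P₁V₁ − P₂V₂)/(γ−1) = (7174 − 5085)/0.4 = 5221 J.
W_total = 0 + 5221 = 5221 J.

W_total ≈ 5220 J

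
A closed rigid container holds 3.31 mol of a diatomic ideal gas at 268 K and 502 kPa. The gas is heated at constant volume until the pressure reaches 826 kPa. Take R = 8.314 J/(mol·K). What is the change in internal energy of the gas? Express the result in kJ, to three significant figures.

Constant volume ⇒ W = 0, so Q = ΔU = nCᵥΔT with Cᵥ = 5R/2 = 20.79 J/(mol·K).
At constant V, T₂/T₁ = P₂/P₁ ⇒ ΔT = T₁(P₂/P₁ − 1) = 268·(826/502 − 1) = 173 K.
ΔU = (3.31)(20.79)(173) = 11900 J.

ΔU ≈ 11.9 kJ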